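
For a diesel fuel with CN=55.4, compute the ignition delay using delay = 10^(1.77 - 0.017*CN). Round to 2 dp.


delay = 10^(1.77 - 0.017*CN)
Exponent = 1.77 - 0.017*55.4 = 0.8282
delay = 10^0.8282 = 6.73 ms


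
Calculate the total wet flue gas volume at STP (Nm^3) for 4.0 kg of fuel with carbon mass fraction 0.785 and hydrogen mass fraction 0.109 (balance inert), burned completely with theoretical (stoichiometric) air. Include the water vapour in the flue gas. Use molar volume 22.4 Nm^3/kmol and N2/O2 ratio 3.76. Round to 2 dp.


Per kg fuel: CO2 = (C/12 kmol)*22.4 = (0.785/12)*22.4 = 1.46533 Nm^3
Per kg fuel: H2O = (H/2 kmol)*22.4 = (0.109/2)*22.4 = 1.22080 Nm^3
O2 needed per kg fuel = C/12 + H/4 = 0.785/12 + 0.109/4 = 0.09266667 kmol
Per kg fuel: N2 = O2*3.76*22.4 = 0.09266667*3.76*22.4 = 7.80476 Nm^3
Total per kg = 1.46533 + 1.22080 + 7.80476 = 10.49089 Nm^3
Total = 10.49089 * 4.0 = 41.96 Nm^3


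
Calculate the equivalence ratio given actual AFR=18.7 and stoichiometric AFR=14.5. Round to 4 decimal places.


phi = AFR_stoich / AFR_actual
phi = 14.5 / 18.7 = 0.7754


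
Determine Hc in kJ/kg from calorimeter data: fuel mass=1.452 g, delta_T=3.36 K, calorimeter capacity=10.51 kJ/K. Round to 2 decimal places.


Hc = C_cal * delta_T / m_fuel
Q_released = 10.51 * 3.36 = 35.3136 kJ
m_fuel = 1.452 g = 1.452/1000 kg = 0.001452 kg
Hc = 35.3136 / 0.001452 = 24320.66 kJ/kg


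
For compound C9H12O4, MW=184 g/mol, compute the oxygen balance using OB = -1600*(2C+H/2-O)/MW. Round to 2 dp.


OB = -1600 * (2C + H/2 - O) / MW
Inner = 2*9 + 12/2 - 4 = 20.00
OB = -1600 * 20.00 / 184 = -173.91%


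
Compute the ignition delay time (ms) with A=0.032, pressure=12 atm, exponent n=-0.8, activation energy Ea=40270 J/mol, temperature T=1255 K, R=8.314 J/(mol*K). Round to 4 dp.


tau = A * P^n * exp(Ea/(R*T))
P^n = 12^(-0.8) = 0.13697932
Ea/(R*T) = 40270/(8.314*1255) = 3.859472
exp(Ea/(R*T)) = 47.440292
tau = 0.032 * 0.13697932 * 47.440292 = 0.2079 ms


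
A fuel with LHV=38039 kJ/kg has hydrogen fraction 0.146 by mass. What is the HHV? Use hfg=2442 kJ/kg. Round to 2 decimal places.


HHV = LHV + hfg * 9 * H
Water addition = 2442 * 9 * 0.146 = 3208.788 kJ/kg
HHV = 38039 + 3208.788 = 41247.79 kJ/kg


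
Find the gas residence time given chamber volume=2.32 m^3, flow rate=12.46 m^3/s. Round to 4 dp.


tau = V / Q_flow
tau = 2.32 / 12.46 = 0.1862 s


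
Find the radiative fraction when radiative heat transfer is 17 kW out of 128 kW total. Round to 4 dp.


f_rad = Q_rad / Q_total
f_rad = 17 / 128 = 0.1328


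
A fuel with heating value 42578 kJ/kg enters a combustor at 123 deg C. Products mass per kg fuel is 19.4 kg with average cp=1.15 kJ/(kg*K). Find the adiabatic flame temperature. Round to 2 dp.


T_ad = T_in + Hc / (m_p * cp)
Denominator = 19.4 * 1.15 = 22.3100
Temperature rise = 42578 / 22.3100 = 1908.47 K
T_ad = 123 + 1908.47 = 2031.47 deg C


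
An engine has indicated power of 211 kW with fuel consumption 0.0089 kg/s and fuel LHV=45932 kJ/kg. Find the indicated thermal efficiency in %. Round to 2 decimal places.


eta_ith = (IP / (mf * LHV)) * 100
Denominator = 0.0089 * 45932 = 408.7948 kW
eta_ith = (211 / 408.7948) * 100 = 51.62%


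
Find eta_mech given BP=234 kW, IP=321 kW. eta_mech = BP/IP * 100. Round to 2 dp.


eta_mech = (BP / IP) * 100
Ratio = 234 / 321 = 0.7290
eta_mech = 0.7290 * 100 = 72.90%


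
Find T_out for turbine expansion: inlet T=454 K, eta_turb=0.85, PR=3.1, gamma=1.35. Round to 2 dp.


T_out = T_in * (1 - eta * (1 - PR^(-(gamma-1)/gamma)))
Exponent = -(1.35-1)/1.35 = -0.25925926
PR^exp = 3.1^(-0.25925926) = 0.74577862
Factor = 1 - 0.85*(1 - 0.74577862) = 0.78391183
T_out = 454 * 0.78391183 = 355.90 K


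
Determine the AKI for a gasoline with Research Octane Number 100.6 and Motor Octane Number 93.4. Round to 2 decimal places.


AKI = (RON + MON) / 2
AKI = (100.6 + 93.4) / 2
AKI = 194.0 / 2 = 97.00


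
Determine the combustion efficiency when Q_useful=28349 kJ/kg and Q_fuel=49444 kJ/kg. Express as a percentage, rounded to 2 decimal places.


Efficiency = (Q_useful / Q_fuel) * 100
Efficiency = (28349 / 49444) * 100
Efficiency = 0.5734 * 100 = 57.34%


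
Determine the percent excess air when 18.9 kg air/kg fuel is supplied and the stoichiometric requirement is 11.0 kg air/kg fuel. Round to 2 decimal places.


Excess air = actual - stoichiometric = 18.9 - 11.0 = 7.90 kg/kg fuel
Excess air % = (excess / stoich) * 100 = (7.90 / 11.0) * 100 = 71.82%


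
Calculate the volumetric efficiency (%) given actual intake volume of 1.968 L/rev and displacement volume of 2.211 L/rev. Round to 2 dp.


eta_v = (V_actual / V_disp) * 100
Ratio = 1.968 / 2.211 = 0.8901
eta_v = 0.8901 * 100 = 89.01%


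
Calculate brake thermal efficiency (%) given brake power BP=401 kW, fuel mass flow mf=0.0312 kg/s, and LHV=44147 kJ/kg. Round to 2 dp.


eta_BTE = (BP / (mf * LHV)) * 100
Denominator = 0.0312 * 44147 = 1377.3864 kW
eta_BTE = (401 / 1377.3864) * 100 = 29.11%


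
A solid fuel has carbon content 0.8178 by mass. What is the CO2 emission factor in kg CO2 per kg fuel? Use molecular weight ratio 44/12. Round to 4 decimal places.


EF = C_frac * (M_CO2 / M_C)
EF = 0.8178 * (44/12)
EF = 0.8178 * 3.666667 = 2.9986 kg_CO2/kg_fuel


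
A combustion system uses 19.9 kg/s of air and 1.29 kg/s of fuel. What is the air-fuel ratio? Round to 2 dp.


AFR = m_air / m_fuel
AFR = 19.9 / 1.29 = 15.43


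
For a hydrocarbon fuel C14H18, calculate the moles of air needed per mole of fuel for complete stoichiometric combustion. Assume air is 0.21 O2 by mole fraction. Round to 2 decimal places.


Balanced combustion: C14H18 + 18.5 O2 -> 14 CO2 + 9 H2O
O2 needed = C + H/4 = 14 + 18/4 = 18.50 moles
Air moles = O2 / 0.21 = 18.50 / 0.21 = 88.10 moles air


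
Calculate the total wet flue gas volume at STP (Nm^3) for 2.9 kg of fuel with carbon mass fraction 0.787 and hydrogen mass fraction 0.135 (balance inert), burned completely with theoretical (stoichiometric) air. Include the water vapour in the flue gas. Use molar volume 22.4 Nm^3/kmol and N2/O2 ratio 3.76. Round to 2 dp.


Per kg fuel: CO2 = (C/12 kmol)*22.4 = (0.787/12)*22.4 = 1.46907 Nm^3
Per kg fuel: H2O = (H/2 kmol)*22.4 = (0.135/2)*22.4 = 1.51200 Nm^3
O2 needed per kg fuel = C/12 + H/4 = 0.787/12 + 0.135/4 = 0.09933333 kmol
Per kg fuel: N2 = O2*3.76*22.4 = 0.09933333*3.76*22.4 = 8.36625 Nm^3
Total per kg = 1.46907 + 1.51200 + 8.36625 = 11.34732 Nm^3
Total = 11.34732 * 2.9 = 32.91 Nm^3


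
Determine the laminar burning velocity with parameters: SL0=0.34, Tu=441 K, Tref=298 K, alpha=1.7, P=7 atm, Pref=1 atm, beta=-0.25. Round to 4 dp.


SL = SL0 * (Tu/Tref)^alpha * (P/Pref)^beta
T ratio = 441/298 = 1.47986577
(T ratio)^alpha = 1.47986577^1.7 = 1.947054
(P/Pref)^beta = 7^(-0.25) = 0.614788
SL = 0.34 * 1.947054 * 0.614788 = 0.4070 m/s


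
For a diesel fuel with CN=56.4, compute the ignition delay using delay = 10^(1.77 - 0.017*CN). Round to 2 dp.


delay = 10^(1.77 - 0.017*CN)
Exponent = 1.77 - 0.017*56.4 = 0.8112
delay = 10^0.8112 = 6.47 ms


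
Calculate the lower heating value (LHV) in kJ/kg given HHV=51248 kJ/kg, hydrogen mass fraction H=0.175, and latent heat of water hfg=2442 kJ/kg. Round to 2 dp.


LHV = HHV - hfg * 9 * H
Water correction = 2442 * 9 * 0.175 = 3846.150 kJ/kg
LHV = 51248 - 3846.150 = 47401.85 kJ/kg


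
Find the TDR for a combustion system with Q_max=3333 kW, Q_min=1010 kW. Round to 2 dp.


TDR = Q_max / Q_min
TDR = 3333 / 1010 = 3.30


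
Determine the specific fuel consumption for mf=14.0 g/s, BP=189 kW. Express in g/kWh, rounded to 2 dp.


SFC = (mf / BP) * 3600
Rate = 14.0 / 189 = 0.074074 g/(s*kW)
SFC = 0.074074 * 3600 = 266.67 g/kWh


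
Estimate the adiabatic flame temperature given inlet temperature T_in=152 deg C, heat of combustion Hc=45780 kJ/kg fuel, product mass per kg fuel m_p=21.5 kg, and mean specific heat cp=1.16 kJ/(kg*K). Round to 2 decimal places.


T_ad = T_in + Hc / (m_p * cp)
Denominator = 21.5 * 1.16 = 24.9400
Temperature rise = 45780 / 24.9400 = 1835.61 K
T_ad = 152 + 1835.61 = 1987.61 deg C


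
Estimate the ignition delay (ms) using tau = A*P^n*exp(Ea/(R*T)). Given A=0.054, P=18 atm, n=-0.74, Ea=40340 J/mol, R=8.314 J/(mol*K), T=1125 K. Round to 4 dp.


tau = A * P^n * exp(Ea/(R*T))
P^n = 18^(-0.74) = 0.11778727
Ea/(R*T) = 40340/(8.314*1125) = 4.312939
exp(Ea/(R*T)) = 74.659618
tau = 0.054 * 0.11778727 * 74.659618 = 0.4749 ms


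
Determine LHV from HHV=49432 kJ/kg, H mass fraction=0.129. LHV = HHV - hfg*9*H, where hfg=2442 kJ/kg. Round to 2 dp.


LHV = HHV - hfg * 9 * H
Water correction = 2442 * 9 * 0.129 = 2835.162 kJ/kg
LHV = 49432 - 2835.162 = 46596.84 kJ/kg


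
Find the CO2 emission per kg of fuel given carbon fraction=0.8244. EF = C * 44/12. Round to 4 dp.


EF = C_frac * (M_CO2 / M_C)
EF = 0.8244 * (44/12)
EF = 0.8244 * 3.666667 = 3.0228 kg_CO2/kg_fuel


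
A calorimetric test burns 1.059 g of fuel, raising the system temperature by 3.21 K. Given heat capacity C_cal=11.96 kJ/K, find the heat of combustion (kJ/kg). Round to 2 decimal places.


Hc = C_cal * delta_T / m_fuel
Q_released = 11.96 * 3.21 = 38.3916 kJ
m_fuel = 1.059 g = 1.059/1000 kg = 0.001059 kg
Hc = 38.3916 / 0.001059 = 36252.69 kJ/kg


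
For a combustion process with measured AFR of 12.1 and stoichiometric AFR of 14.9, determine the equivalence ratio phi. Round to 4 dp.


phi = AFR_stoich / AFR_actual
phi = 14.9 / 12.1 = 1.2314


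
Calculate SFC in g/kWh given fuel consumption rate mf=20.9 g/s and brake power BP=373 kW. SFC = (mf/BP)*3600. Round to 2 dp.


SFC = (mf / BP) * 3600
Rate = 20.9 / 373 = 0.056032 g/(s*kW)
SFC = 0.056032 * 3600 = 201.72 g/kWh


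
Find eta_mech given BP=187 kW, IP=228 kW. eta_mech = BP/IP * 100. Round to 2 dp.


eta_mech = (BP / IP) * 100
Ratio = 187 / 228 = 0.8202
eta_mech = 0.8202 * 100 = 82.02%


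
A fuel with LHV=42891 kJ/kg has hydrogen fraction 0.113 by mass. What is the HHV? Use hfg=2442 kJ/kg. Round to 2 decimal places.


HHV = LHV + hfg * 9 * H
Water addition = 2442 * 9 * 0.113 = 2483.514 kJ/kg
HHV = 42891 + 2483.514 = 45374.51 kJ/kg


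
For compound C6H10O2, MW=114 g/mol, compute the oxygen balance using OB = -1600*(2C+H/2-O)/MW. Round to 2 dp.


OB = -1600 * (2C + H/2 - O) / MW
Inner = 2*6 + 10/2 - 2 = 15.00
OB = -1600 * 15.00 / 114 = -210.53%


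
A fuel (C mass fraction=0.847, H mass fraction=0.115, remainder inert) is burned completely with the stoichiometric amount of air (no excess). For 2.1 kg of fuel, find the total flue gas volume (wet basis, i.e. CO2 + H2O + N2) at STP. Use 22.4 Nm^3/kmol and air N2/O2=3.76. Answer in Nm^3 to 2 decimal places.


Per kg fuel: CO2 = (C/12 kmol)*22.4 = (0.847/12)*22.4 = 1.58107 Nm^3
Per kg fuel: H2O = (H/2 kmol)*22.4 = (0.115/2)*22.4 = 1.28800 Nm^3
O2 needed per kg fuel = C/12 + H/4 = 0.847/12 + 0.115/4 = 0.09933333 kmol
Per kg fuel: N2 = O2*3.76*22.4 = 0.09933333*3.76*22.4 = 8.36625 Nm^3
Total per kg = 1.58107 + 1.28800 + 8.36625 = 11.23532 Nm^3
Total = 11.23532 * 2.1 = 23.59 Nm^3


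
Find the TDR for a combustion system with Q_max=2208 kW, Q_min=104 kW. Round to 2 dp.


TDR = Q_max / Q_min
TDR = 2208 / 104 = 21.23


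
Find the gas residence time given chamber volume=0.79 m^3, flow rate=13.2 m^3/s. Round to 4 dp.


tau = V / Q_flow
tau = 0.79 / 13.2 = 0.0598 s


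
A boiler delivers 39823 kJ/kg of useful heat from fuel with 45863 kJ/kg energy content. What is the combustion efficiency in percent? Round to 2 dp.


Efficiency = (Q_useful / Q_fuel) * 100
Efficiency = (39823 / 45863) * 100
Efficiency = 0.8683 * 100 = 86.83%


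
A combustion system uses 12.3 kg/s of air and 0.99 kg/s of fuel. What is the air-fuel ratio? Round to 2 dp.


AFR = m_air / m_fuel
AFR = 12.3 / 0.99 = 12.42


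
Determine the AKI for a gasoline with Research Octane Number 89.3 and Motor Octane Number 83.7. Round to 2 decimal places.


AKI = (RON + MON) / 2
AKI = (89.3 + 83.7) / 2
AKI = 173.0 / 2 = 86.50


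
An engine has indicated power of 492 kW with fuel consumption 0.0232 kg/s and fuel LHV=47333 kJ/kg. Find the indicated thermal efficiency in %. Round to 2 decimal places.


eta_ith = (IP / (mf * LHV)) * 100
Denominator = 0.0232 * 47333 = 1098.1256 kW
eta_ith = (492 / 1098.1256) * 100 = 44.80%


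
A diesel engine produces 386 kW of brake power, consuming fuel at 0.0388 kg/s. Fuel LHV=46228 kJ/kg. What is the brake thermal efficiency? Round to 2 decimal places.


eta_BTE = (BP / (mf * LHV)) * 100
Denominator = 0.0388 * 46228 = 1793.6464 kW
eta_BTE = (386 / 1793.6464) * 100 = 21.52%


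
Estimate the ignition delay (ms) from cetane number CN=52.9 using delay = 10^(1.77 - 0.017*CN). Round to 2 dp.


delay = 10^(1.77 - 0.017*CN)
Exponent = 1.77 - 0.017*52.9 = 0.8707
delay = 10^0.8707 = 7.43 ms


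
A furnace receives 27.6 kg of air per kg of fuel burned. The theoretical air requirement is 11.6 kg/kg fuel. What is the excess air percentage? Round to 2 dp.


Excess air = actual - stoichiometric = 27.6 - 11.6 = 16.00 kg/kg fuel
Excess air % = (excess / stoich) * 100 = (16.00 / 11.6) * 100 = 137.93%


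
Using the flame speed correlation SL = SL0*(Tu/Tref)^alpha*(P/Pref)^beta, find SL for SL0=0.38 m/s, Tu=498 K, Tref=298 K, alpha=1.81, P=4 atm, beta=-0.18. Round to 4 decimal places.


SL = SL0 * (Tu/Tref)^alpha * (P/Pref)^beta
T ratio = 498/298 = 1.67114094
(T ratio)^alpha = 1.67114094^1.81 = 2.533108
(P/Pref)^beta = 4^(-0.18) = 0.779165
SL = 0.38 * 2.533108 * 0.779165 = 0.7500 m/s


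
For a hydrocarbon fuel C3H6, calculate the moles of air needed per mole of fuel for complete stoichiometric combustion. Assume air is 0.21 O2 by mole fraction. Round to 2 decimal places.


Balanced combustion: C3H6 + 4.5 O2 -> 3 CO2 + 3 H2O
O2 needed = C + H/4 = 3 + 6/4 = 4.50 moles
Air moles = O2 / 0.21 = 4.50 / 0.21 = 21.43 moles air


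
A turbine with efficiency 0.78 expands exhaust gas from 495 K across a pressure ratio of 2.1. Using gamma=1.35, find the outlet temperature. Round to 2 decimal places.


T_out = T_in * (1 - eta * (1 - PR^(-(gamma-1)/gamma)))
Exponent = -(1.35-1)/1.35 = -0.25925926
PR^exp = 2.1^(-0.25925926) = 0.82501466
Factor = 1 - 0.78*(1 - 0.82501466) = 0.86351143
T_out = 495 * 0.86351143 = 427.44 K


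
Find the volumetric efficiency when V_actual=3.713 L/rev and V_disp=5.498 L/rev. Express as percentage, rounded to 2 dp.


eta_v = (V_actual / V_disp) * 100
Ratio = 3.713 / 5.498 = 0.6753
eta_v = 0.6753 * 100 = 67.53%


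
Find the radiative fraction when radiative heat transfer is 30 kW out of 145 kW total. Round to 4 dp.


f_rad = Q_rad / Q_total
f_rad = 30 / 145 = 0.2069


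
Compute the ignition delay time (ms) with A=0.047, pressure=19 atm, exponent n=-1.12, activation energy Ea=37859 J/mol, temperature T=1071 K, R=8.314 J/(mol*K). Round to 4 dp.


tau = A * P^n * exp(Ea/(R*T))
P^n = 19^(-1.12) = 0.03696545
Ea/(R*T) = 37859/(8.314*1071) = 4.251769
exp(Ea/(R*T)) = 70.229529
tau = 0.047 * 0.03696545 * 70.229529 = 0.1220 ms


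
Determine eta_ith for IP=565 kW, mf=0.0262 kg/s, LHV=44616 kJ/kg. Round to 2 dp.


eta_ith = (IP / (mf * LHV)) * 100
Denominator = 0.0262 * 44616 = 1168.9392 kW
eta_ith = (565 / 1168.9392) * 100 = 48.33%


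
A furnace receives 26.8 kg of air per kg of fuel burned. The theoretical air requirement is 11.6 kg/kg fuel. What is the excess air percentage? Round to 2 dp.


Excess air = actual - stoichiometric = 26.8 - 11.6 = 15.20 kg/kg fuel
Excess air % = (excess / stoich) * 100 = (15.20 / 11.6) * 100 = 131.03%


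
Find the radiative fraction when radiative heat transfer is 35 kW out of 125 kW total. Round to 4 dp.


f_rad = Q_rad / Q_total
f_rad = 35 / 125 = 0.2800


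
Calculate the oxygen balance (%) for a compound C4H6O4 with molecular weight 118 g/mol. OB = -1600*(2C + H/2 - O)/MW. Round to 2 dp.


OB = -1600 * (2C + H/2 - O) / MW
Inner = 2*4 + 6/2 - 4 = 7.00
OB = -1600 * 7.00 / 118 = -94.92%


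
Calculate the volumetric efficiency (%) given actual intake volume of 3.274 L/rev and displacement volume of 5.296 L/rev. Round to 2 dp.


eta_v = (V_actual / V_disp) * 100
Ratio = 3.274 / 5.296 = 0.6182
eta_v = 0.6182 * 100 = 61.82%


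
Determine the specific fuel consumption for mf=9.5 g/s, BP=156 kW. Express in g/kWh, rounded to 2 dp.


SFC = (mf / BP) * 3600
Rate = 9.5 / 156 = 0.060897 g/(s*kW)
SFC = 0.060897 * 3600 = 219.23 g/kWh


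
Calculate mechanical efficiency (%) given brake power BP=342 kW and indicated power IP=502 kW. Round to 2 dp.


eta_mech = (BP / IP) * 100
Ratio = 342 / 502 = 0.6813
eta_mech = 0.6813 * 100 = 68.13%


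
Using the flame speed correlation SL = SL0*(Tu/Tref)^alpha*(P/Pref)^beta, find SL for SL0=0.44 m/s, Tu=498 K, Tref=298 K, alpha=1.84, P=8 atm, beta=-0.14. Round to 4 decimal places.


SL = SL0 * (Tu/Tref)^alpha * (P/Pref)^beta
T ratio = 498/298 = 1.67114094
(T ratio)^alpha = 1.67114094^1.84 = 2.572433
(P/Pref)^beta = 8^(-0.14) = 0.747425
SL = 0.44 * 2.572433 * 0.747425 = 0.8460 m/s


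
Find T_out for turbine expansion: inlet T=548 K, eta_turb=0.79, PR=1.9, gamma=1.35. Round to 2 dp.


T_out = T_in * (1 - eta * (1 - PR^(-(gamma-1)/gamma)))
Exponent = -(1.35-1)/1.35 = -0.25925926
PR^exp = 1.9^(-0.25925926) = 0.84670193
Factor = 1 - 0.79*(1 - 0.84670193) = 0.87889452
T_out = 548 * 0.87889452 = 481.63 K


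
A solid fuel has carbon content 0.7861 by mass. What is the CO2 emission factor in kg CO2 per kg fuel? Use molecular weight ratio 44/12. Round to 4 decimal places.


EF = C_frac * (M_CO2 / M_C)
EF = 0.7861 * (44/12)
EF = 0.7861 * 3.666667 = 2.8824 kg_CO2/kg_fuel


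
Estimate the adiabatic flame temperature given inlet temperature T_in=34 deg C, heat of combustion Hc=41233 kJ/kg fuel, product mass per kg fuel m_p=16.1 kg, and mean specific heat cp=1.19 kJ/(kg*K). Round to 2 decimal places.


T_ad = T_in + Hc / (m_p * cp)
Denominator = 16.1 * 1.19 = 19.1590
Temperature rise = 41233 / 19.1590 = 2152.15 K
T_ad = 34 + 2152.15 = 2186.15 deg C


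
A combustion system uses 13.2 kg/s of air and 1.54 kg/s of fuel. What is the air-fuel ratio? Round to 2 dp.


AFR = m_air / m_fuel
AFR = 13.2 / 1.54 = 8.57


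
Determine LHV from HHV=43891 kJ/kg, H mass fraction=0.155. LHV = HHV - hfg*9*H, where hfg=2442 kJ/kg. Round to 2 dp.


LHV = HHV - hfg * 9 * H
Water correction = 2442 * 9 * 0.155 = 3406.590 kJ/kg
LHV = 43891 - 3406.590 = 40484.41 kJ/kg


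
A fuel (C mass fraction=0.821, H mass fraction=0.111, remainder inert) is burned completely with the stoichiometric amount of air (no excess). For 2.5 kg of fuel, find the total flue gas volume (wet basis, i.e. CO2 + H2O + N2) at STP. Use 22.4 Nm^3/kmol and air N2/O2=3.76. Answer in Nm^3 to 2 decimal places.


Per kg fuel: CO2 = (C/12 kmol)*22.4 = (0.821/12)*22.4 = 1.53253 Nm^3
Per kg fuel: H2O = (H/2 kmol)*22.4 = (0.111/2)*22.4 = 1.24320 Nm^3
O2 needed per kg fuel = C/12 + H/4 = 0.821/12 + 0.111/4 = 0.09616667 kmol
Per kg fuel: N2 = O2*3.76*22.4 = 0.09616667*3.76*22.4 = 8.09954 Nm^3
Total per kg = 1.53253 + 1.24320 + 8.09954 = 10.87527 Nm^3
Total = 10.87527 * 2.5 = 27.19 Nm^3


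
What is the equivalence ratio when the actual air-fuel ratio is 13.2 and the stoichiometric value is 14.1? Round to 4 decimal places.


phi = AFR_stoich / AFR_actual
phi = 14.1 / 13.2 = 1.0682


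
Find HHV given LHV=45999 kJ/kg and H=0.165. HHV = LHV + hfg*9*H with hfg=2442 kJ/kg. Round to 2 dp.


HHV = LHV + hfg * 9 * H
Water addition = 2442 * 9 * 0.165 = 3626.370 kJ/kg
HHV = 45999 + 3626.370 = 49625.37 kJ/kg


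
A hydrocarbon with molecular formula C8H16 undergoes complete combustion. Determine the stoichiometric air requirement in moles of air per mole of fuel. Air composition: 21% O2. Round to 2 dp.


Balanced combustion: C8H16 + 12 O2 -> 8 CO2 + 8 H2O
O2 needed = C + H/4 = 8 + 16/4 = 12.00 moles
Air moles = O2 / 0.21 = 12.00 / 0.21 = 57.14 moles air


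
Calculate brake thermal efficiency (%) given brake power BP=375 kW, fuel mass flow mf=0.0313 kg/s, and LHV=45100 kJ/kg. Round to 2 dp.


eta_BTE = (BP / (mf * LHV)) * 100
Denominator = 0.0313 * 45100 = 1411.6300 kW
eta_BTE = (375 / 1411.6300) * 100 = 26.57%


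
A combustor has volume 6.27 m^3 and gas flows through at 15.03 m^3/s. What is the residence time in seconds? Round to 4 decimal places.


tau = V / Q_flow
tau = 6.27 / 15.03 = 0.4172 s


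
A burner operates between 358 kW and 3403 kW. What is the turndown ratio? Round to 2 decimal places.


TDR = Q_max / Q_min
TDR = 3403 / 358 = 9.51


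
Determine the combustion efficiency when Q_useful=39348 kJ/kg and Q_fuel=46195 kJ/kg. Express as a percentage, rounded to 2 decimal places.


Efficiency = (Q_useful / Q_fuel) * 100
Efficiency = (39348 / 46195) * 100
Efficiency = 0.8518 * 100 = 85.18%


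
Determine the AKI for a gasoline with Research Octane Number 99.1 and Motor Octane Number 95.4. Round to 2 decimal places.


AKI = (RON + MON) / 2
AKI = (99.1 + 95.4) / 2
AKI = 194.5 / 2 = 97.25


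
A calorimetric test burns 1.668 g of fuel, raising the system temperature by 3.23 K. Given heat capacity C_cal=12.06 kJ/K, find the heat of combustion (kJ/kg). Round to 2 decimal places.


Hc = C_cal * delta_T / m_fuel
Q_released = 12.06 * 3.23 = 38.9538 kJ
m_fuel = 1.668 g = 1.668/1000 kg = 0.001668 kg
Hc = 38.9538 / 0.001668 = 23353.60 kJ/kg


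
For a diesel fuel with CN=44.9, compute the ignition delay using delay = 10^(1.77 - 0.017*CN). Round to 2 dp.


delay = 10^(1.77 - 0.017*CN)
Exponent = 1.77 - 0.017*44.9 = 1.0067
delay = 10^1.0067 = 10.16 ms


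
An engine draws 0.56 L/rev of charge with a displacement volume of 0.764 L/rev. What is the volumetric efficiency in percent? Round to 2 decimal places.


eta_v = (V_actual / V_disp) * 100
Ratio = 0.56 / 0.764 = 0.7330
eta_v = 0.7330 * 100 = 73.30%


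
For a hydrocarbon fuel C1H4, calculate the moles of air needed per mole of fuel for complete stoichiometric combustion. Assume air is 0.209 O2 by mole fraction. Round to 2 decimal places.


Balanced combustion: C1H4 + 2 O2 -> 1 CO2 + 2 H2O
O2 needed = C + H/4 = 1 + 4/4 = 2.00 moles
Air moles = O2 / 0.209 = 2.00 / 0.209 = 9.57 moles air


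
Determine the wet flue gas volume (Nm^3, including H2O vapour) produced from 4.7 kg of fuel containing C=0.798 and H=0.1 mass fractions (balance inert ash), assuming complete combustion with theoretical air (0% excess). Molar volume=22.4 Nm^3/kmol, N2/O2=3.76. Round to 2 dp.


Per kg fuel: CO2 = (C/12 kmol)*22.4 = (0.798/12)*22.4 = 1.48960 Nm^3
Per kg fuel: H2O = (H/2 kmol)*22.4 = (0.1/2)*22.4 = 1.12000 Nm^3
O2 needed per kg fuel = C/12 + H/4 = 0.798/12 + 0.1/4 = 0.09150000 kmol
Per kg fuel: N2 = O2*3.76*22.4 = 0.09150000*3.76*22.4 = 7.70650 Nm^3
Total per kg = 1.48960 + 1.12000 + 7.70650 = 10.31610 Nm^3
Total = 10.31610 * 4.7 = 48.49 Nm^3


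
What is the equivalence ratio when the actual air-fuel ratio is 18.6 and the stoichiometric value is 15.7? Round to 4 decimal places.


phi = AFR_stoich / AFR_actual
phi = 15.7 / 18.6 = 0.8441


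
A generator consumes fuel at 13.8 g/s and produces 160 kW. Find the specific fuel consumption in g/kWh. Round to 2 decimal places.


SFC = (mf / BP) * 3600
Rate = 13.8 / 160 = 0.086250 g/(s*kW)
SFC = 0.086250 * 3600 = 310.50 g/kWh


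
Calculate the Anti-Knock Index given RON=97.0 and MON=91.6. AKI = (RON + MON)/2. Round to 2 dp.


AKI = (RON + MON) / 2
AKI = (97.0 + 91.6) / 2
AKI = 188.6 / 2 = 94.30


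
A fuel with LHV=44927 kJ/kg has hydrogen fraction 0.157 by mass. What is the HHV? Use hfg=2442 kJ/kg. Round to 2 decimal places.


HHV = LHV + hfg * 9 * H
Water addition = 2442 * 9 * 0.157 = 3450.546 kJ/kg
HHV = 44927 + 3450.546 = 48377.55 kJ/kg


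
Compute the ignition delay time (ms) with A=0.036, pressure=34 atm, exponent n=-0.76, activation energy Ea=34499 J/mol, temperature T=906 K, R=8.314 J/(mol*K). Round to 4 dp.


tau = A * P^n * exp(Ea/(R*T))
P^n = 34^(-0.76) = 0.06856082
Ea/(R*T) = 34499/(8.314*906) = 4.580030
exp(Ea/(R*T)) = 97.517285
tau = 0.036 * 0.06856082 * 97.517285 = 0.2407 ms


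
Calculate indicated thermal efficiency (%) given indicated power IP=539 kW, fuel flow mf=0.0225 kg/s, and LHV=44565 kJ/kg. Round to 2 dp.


eta_ith = (IP / (mf * LHV)) * 100
Denominator = 0.0225 * 44565 = 1002.7125 kW
eta_ith = (539 / 1002.7125) * 100 = 53.75%


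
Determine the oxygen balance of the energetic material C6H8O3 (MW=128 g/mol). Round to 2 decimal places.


OB = -1600 * (2C + H/2 - O) / MW
Inner = 2*6 + 8/2 - 3 = 13.00
OB = -1600 * 13.00 / 128 = -162.50%


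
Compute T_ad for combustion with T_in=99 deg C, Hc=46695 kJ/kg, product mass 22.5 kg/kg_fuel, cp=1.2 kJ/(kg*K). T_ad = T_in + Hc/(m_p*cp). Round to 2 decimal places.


T_ad = T_in + Hc / (m_p * cp)
Denominator = 22.5 * 1.2 = 27.0000
Temperature rise = 46695 / 27.0000 = 1729.44 K
T_ad = 99 + 1729.44 = 1828.44 deg C


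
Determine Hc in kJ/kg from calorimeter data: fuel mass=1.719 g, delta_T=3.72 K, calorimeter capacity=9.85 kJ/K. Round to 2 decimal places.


Hc = C_cal * delta_T / m_fuel
Q_released = 9.85 * 3.72 = 36.6420 kJ
m_fuel = 1.719 g = 1.719/1000 kg = 0.001719 kg
Hc = 36.6420 / 0.001719 = 21315.88 kJ/kg


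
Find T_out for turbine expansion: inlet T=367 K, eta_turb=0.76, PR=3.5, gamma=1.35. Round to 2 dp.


T_out = T_in * (1 - eta * (1 - PR^(-(gamma-1)/gamma)))
Exponent = -(1.35-1)/1.35 = -0.25925926
PR^exp = 3.5^(-0.25925926) = 0.72267881
Factor = 1 - 0.76*(1 - 0.72267881) = 0.78923590
T_out = 367 * 0.78923590 = 289.65 K


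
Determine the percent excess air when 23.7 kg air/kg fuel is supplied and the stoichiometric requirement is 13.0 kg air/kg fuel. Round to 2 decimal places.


Excess air = actual - stoichiometric = 23.7 - 13.0 = 10.70 kg/kg fuel
Excess air % = (excess / stoich) * 100 = (10.70 / 13.0) * 100 = 82.31%


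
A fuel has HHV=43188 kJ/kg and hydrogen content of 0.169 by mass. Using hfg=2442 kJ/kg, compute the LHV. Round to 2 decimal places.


LHV = HHV - hfg * 9 * H
Water correction = 2442 * 9 * 0.169 = 3714.282 kJ/kg
LHV = 43188 - 3714.282 = 39473.72 kJ/kg


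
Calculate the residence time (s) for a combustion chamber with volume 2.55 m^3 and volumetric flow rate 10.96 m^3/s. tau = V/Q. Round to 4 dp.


tau = V / Q_flow
tau = 2.55 / 10.96 = 0.2327 s


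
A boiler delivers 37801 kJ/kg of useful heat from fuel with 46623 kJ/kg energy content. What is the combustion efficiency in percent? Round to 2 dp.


Efficiency = (Q_useful / Q_fuel) * 100
Efficiency = (37801 / 46623) * 100
Efficiency = 0.8108 * 100 = 81.08%


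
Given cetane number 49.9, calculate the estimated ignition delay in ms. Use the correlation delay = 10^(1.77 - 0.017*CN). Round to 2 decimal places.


delay = 10^(1.77 - 0.017*CN)
Exponent = 1.77 - 0.017*49.9 = 0.9217
delay = 10^0.9217 = 8.35 ms


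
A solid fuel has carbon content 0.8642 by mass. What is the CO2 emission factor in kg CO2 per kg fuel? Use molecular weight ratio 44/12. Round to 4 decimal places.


EF = C_frac * (M_CO2 / M_C)
EF = 0.8642 * (44/12)
EF = 0.8642 * 3.666667 = 3.1687 kg_CO2/kg_fuel


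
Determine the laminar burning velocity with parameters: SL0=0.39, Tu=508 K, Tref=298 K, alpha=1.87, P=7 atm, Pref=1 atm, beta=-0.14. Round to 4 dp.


SL = SL0 * (Tu/Tref)^alpha * (P/Pref)^beta
T ratio = 508/298 = 1.70469799
(T ratio)^alpha = 1.70469799^1.87 = 2.711320
(P/Pref)^beta = 7^(-0.14) = 0.761529
SL = 0.39 * 2.711320 * 0.761529 = 0.8053 m/s


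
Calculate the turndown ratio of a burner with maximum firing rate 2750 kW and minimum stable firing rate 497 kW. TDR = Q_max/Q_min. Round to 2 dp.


TDR = Q_max / Q_min
TDR = 2750 / 497 = 5.53


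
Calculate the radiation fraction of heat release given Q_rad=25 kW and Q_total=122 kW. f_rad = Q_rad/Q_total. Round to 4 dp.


f_rad = Q_rad / Q_total
f_rad = 25 / 122 = 0.2049


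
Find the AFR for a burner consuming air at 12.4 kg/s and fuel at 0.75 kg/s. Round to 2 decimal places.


AFR = m_air / m_fuel
AFR = 12.4 / 0.75 = 16.53


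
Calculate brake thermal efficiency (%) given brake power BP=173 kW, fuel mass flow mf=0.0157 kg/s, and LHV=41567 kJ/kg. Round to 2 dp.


eta_BTE = (BP / (mf * LHV)) * 100
Denominator = 0.0157 * 41567 = 652.6019 kW
eta_BTE = (173 / 652.6019) * 100 = 26.51%


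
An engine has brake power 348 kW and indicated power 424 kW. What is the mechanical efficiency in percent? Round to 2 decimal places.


eta_mech = (BP / IP) * 100
Ratio = 348 / 424 = 0.8208
eta_mech = 0.8208 * 100 = 82.08%


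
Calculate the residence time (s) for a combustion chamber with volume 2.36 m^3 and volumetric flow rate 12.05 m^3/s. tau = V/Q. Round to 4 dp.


tau = V / Q_flow
tau = 2.36 / 12.05 = 0.1959 s


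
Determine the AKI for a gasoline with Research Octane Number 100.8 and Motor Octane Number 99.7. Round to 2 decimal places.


AKI = (RON + MON) / 2
AKI = (100.8 + 99.7) / 2
AKI = 200.5 / 2 = 100.25


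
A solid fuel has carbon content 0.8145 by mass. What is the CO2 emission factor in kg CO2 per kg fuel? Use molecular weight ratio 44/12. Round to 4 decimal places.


EF = C_frac * (M_CO2 / M_C)
EF = 0.8145 * (44/12)
EF = 0.8145 * 3.666667 = 2.9865 kg_CO2/kg_fuel


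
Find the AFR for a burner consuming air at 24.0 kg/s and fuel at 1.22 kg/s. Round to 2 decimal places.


AFR = m_air / m_fuel
AFR = 24.0 / 1.22 = 19.67


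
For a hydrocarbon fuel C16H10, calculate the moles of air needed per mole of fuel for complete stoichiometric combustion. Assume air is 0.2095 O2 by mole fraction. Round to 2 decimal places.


Balanced combustion: C16H10 + 18.5 O2 -> 16 CO2 + 5 H2O
O2 needed = C + H/4 = 16 + 10/4 = 18.50 moles
Air moles = O2 / 0.2095 = 18.50 / 0.2095 = 88.31 moles air


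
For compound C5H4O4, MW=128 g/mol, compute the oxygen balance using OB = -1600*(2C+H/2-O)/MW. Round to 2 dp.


OB = -1600 * (2C + H/2 - O) / MW
Inner = 2*5 + 4/2 - 4 = 8.00
OB = -1600 * 8.00 / 128 = -100.00%


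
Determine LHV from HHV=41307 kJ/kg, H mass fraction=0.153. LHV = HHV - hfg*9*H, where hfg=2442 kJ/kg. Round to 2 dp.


LHV = HHV - hfg * 9 * H
Water correction = 2442 * 9 * 0.153 = 3362.634 kJ/kg
LHV = 41307 - 3362.634 = 37944.37 kJ/kg


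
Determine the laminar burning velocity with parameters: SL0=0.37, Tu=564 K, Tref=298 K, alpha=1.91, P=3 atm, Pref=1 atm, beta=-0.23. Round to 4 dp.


SL = SL0 * (Tu/Tref)^alpha * (P/Pref)^beta
T ratio = 564/298 = 1.89261745
(T ratio)^alpha = 1.89261745^1.91 = 3.382128
(P/Pref)^beta = 3^(-0.23) = 0.776716
SL = 0.37 * 3.382128 * 0.776716 = 0.9720 m/s


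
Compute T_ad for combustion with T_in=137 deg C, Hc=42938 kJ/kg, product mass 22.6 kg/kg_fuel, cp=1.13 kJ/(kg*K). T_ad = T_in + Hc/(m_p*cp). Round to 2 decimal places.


T_ad = T_in + Hc / (m_p * cp)
Denominator = 22.6 * 1.13 = 25.5380
Temperature rise = 42938 / 25.5380 = 1681.34 K
T_ad = 137 + 1681.34 = 1818.34 deg C


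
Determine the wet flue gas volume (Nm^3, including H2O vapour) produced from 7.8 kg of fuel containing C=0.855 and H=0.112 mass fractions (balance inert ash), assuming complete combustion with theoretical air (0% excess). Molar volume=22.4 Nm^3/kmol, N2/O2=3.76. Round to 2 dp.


Per kg fuel: CO2 = (C/12 kmol)*22.4 = (0.855/12)*22.4 = 1.59600 Nm^3
Per kg fuel: H2O = (H/2 kmol)*22.4 = (0.112/2)*22.4 = 1.25440 Nm^3
O2 needed per kg fuel = C/12 + H/4 = 0.855/12 + 0.112/4 = 0.09925000 kmol
Per kg fuel: N2 = O2*3.76*22.4 = 0.09925000*3.76*22.4 = 8.35923 Nm^3
Total per kg = 1.59600 + 1.25440 + 8.35923 = 11.20963 Nm^3
Total = 11.20963 * 7.8 = 87.44 Nm^3


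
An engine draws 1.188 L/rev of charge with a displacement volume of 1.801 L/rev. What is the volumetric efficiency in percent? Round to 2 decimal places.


eta_v = (V_actual / V_disp) * 100
Ratio = 1.188 / 1.801 = 0.6596
eta_v = 0.6596 * 100 = 65.96%


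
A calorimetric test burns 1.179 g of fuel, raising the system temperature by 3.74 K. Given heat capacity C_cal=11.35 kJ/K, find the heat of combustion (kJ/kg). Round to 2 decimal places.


Hc = C_cal * delta_T / m_fuel
Q_released = 11.35 * 3.74 = 42.4490 kJ
m_fuel = 1.179 g = 1.179/1000 kg = 0.001179 kg
Hc = 42.4490 / 0.001179 = 36004.24 kJ/kg


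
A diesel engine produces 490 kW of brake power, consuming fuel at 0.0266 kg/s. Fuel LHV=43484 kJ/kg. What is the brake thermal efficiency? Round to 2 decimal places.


eta_BTE = (BP / (mf * LHV)) * 100
Denominator = 0.0266 * 43484 = 1156.6744 kW
eta_BTE = (490 / 1156.6744) * 100 = 42.36%


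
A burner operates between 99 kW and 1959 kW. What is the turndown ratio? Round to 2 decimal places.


TDR = Q_max / Q_min
TDR = 1959 / 99 = 19.79


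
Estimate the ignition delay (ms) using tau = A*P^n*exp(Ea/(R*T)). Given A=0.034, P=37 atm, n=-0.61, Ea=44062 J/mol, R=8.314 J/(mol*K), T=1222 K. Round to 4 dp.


tau = A * P^n * exp(Ea/(R*T))
P^n = 37^(-0.61) = 0.11050882
Ea/(R*T) = 44062/(8.314*1222) = 4.336936
exp(Ea/(R*T)) = 76.472842
tau = 0.034 * 0.11050882 * 76.472842 = 0.2873 ms


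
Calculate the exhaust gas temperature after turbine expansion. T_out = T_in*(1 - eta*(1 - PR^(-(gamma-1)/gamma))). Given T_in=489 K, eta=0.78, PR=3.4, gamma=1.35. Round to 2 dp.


T_out = T_in * (1 - eta * (1 - PR^(-(gamma-1)/gamma)))
Exponent = -(1.35-1)/1.35 = -0.25925926
PR^exp = 3.4^(-0.25925926) = 0.72813041
Factor = 1 - 0.78*(1 - 0.72813041) = 0.78794172
T_out = 489 * 0.78794172 = 385.30 K


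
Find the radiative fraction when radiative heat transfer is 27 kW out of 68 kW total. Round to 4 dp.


f_rad = Q_rad / Q_total
f_rad = 27 / 68 = 0.3971


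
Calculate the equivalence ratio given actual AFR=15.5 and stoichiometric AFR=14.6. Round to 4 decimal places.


phi = AFR_stoich / AFR_actual
phi = 14.6 / 15.5 = 0.9419


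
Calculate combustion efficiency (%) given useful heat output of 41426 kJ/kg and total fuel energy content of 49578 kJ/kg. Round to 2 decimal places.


Efficiency = (Q_useful / Q_fuel) * 100
Efficiency = (41426 / 49578) * 100
Efficiency = 0.8356 * 100 = 83.56%


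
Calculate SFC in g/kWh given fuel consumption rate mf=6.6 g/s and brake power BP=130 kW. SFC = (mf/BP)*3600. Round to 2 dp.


SFC = (mf / BP) * 3600
Rate = 6.6 / 130 = 0.050769 g/(s*kW)
SFC = 0.050769 * 3600 = 182.77 g/kWh


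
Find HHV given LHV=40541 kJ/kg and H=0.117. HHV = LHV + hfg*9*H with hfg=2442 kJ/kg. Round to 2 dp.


HHV = LHV + hfg * 9 * H
Water addition = 2442 * 9 * 0.117 = 2571.426 kJ/kg
HHV = 40541 + 2571.426 = 43112.43 kJ/kg


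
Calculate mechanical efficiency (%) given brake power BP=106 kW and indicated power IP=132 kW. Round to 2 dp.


eta_mech = (BP / IP) * 100
Ratio = 106 / 132 = 0.8030
eta_mech = 0.8030 * 100 = 80.30%


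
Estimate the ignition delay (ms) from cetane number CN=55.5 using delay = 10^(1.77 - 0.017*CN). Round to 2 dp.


delay = 10^(1.77 - 0.017*CN)
Exponent = 1.77 - 0.017*55.5 = 0.8265
delay = 10^0.8265 = 6.71 ms


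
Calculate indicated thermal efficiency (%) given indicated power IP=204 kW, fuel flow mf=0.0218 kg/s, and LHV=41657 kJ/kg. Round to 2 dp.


eta_ith = (IP / (mf * LHV)) * 100
Denominator = 0.0218 * 41657 = 908.1226 kW
eta_ith = (204 / 908.1226) * 100 = 22.46%


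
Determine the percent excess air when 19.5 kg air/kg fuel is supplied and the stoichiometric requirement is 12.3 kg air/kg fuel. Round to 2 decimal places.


Excess air = actual - stoichiometric = 19.5 - 12.3 = 7.20 kg/kg fuel
Excess air % = (excess / stoich) * 100 = (7.20 / 12.3) * 100 = 58.54%


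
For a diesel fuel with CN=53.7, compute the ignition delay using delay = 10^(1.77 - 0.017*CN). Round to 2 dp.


delay = 10^(1.77 - 0.017*CN)
Exponent = 1.77 - 0.017*53.7 = 0.8571
delay = 10^0.8571 = 7.20 ms


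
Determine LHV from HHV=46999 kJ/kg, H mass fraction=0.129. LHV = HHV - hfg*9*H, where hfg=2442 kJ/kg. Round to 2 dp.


LHV = HHV - hfg * 9 * H
Water correction = 2442 * 9 * 0.129 = 2835.162 kJ/kg
LHV = 46999 - 2835.162 = 44163.84 kJ/kg


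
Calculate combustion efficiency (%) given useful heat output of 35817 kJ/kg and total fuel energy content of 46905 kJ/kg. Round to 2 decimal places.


Efficiency = (Q_useful / Q_fuel) * 100
Efficiency = (35817 / 46905) * 100
Efficiency = 0.7636 * 100 = 76.36%


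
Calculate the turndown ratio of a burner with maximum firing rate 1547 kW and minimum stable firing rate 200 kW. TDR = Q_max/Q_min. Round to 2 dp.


TDR = Q_max / Q_min
TDR = 1547 / 200 = 7.74


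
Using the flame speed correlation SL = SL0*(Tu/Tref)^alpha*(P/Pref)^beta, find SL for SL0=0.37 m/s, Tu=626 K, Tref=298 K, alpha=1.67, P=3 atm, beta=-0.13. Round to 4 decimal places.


SL = SL0 * (Tu/Tref)^alpha * (P/Pref)^beta
T ratio = 626/298 = 2.10067114
(T ratio)^alpha = 2.10067114^1.67 = 3.454124
(P/Pref)^beta = 3^(-0.13) = 0.866910
SL = 0.37 * 3.454124 * 0.866910 = 1.1079 m/s


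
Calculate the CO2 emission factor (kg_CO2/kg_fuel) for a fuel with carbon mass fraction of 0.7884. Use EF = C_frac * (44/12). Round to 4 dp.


EF = C_frac * (M_CO2 / M_C)
EF = 0.7884 * (44/12)
EF = 0.7884 * 3.666667 = 2.8908 kg_CO2/kg_fuel


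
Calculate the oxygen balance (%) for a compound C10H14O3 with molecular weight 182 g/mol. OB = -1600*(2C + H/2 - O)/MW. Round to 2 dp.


OB = -1600 * (2C + H/2 - O) / MW
Inner = 2*10 + 14/2 - 3 = 24.00
OB = -1600 * 24.00 / 182 = -210.99%


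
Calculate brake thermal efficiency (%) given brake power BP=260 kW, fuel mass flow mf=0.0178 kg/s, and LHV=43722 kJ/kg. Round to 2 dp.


eta_BTE = (BP / (mf * LHV)) * 100
Denominator = 0.0178 * 43722 = 778.2516 kW
eta_BTE = (260 / 778.2516) * 100 = 33.41%


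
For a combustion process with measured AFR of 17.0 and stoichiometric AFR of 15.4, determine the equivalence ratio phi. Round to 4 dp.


phi = AFR_stoich / AFR_actual
phi = 15.4 / 17.0 = 0.9059


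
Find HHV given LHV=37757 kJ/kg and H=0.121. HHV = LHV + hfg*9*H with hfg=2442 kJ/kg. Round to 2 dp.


HHV = LHV + hfg * 9 * H
Water addition = 2442 * 9 * 0.121 = 2659.338 kJ/kg
HHV = 37757 + 2659.338 = 40416.34 kJ/kg


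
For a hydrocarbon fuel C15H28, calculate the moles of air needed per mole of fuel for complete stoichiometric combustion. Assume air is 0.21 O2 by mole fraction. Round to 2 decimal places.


Balanced combustion: C15H28 + 22 O2 -> 15 CO2 + 14 H2O
O2 needed = C + H/4 = 15 + 28/4 = 22.00 moles
Air moles = O2 / 0.21 = 22.00 / 0.21 = 104.76 moles air


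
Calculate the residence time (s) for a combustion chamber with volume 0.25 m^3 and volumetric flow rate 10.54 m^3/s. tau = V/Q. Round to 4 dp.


tau = V / Q_flow
tau = 0.25 / 10.54 = 0.0237 s


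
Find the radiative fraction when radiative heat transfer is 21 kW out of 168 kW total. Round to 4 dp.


f_rad = Q_rad / Q_total
f_rad = 21 / 168 = 0.1250


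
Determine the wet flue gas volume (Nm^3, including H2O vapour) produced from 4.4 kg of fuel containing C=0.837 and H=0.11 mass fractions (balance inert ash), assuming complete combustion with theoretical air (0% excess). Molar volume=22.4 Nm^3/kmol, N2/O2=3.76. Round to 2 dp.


Per kg fuel: CO2 = (C/12 kmol)*22.4 = (0.837/12)*22.4 = 1.56240 Nm^3
Per kg fuel: H2O = (H/2 kmol)*22.4 = (0.11/2)*22.4 = 1.23200 Nm^3
O2 needed per kg fuel = C/12 + H/4 = 0.837/12 + 0.11/4 = 0.09725000 kmol
Per kg fuel: N2 = O2*3.76*22.4 = 0.09725000*3.76*22.4 = 8.19078 Nm^3
Total per kg = 1.56240 + 1.23200 + 8.19078 = 10.98518 Nm^3
Total = 10.98518 * 4.4 = 48.33 Nm^3


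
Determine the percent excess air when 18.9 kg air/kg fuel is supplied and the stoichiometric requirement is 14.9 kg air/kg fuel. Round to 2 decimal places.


Excess air = actual - stoichiometric = 18.9 - 14.9 = 4.00 kg/kg fuel
Excess air % = (excess / stoich) * 100 = (4.00 / 14.9) * 100 = 26.85%


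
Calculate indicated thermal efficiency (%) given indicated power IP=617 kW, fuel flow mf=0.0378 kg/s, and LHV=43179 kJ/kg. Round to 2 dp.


eta_ith = (IP / (mf * LHV)) * 100
Denominator = 0.0378 * 43179 = 1632.1662 kW
eta_ith = (617 / 1632.1662) * 100 = 37.80%
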